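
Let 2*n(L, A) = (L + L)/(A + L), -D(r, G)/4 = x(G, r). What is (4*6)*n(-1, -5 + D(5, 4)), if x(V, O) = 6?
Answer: ⅘ ≈ 0.80000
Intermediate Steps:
D(r, G) = -24 (D(r, G) = -4*6 = -24)
n(L, A) = L/(A + L) (n(L, A) = ((L + L)/(A + L))/2 = ((2*L)/(A + L))/2 = (2*L/(A + L))/2 = L/(A + L))
(4*6)*n(-1, -5 + D(5, 4)) = (4*6)*(-1/((-5 - 24) - 1)) = 24*(-1/(-29 - 1)) = 24*(-1/(-30)) = 24*(-1*(-1/30)) = 24*(1/30) = ⅘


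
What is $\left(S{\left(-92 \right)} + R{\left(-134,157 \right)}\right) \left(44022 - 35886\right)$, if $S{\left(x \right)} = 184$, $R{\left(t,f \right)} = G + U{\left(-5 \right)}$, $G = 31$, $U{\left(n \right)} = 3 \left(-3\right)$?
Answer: $1676016$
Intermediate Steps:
$U{\left(n \right)} = -9$
$R{\left(t,f \right)} = 22$ ($R{\left(t,f \right)} = 31 - 9 = 22$)
$\left(S{\left(-92 \right)} + R{\left(-134,157 \right)}\right) \left(44022 - 35886\right) = \left(184 + 22\right) \left(44022 - 35886\right) = 206 \cdot 8136 = 1676016$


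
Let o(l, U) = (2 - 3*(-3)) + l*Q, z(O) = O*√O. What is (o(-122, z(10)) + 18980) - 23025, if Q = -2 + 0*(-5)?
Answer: -3790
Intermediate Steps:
Q = -2 (Q = -2 + 0 = -2)
z(O) = O^(3/2)
o(l, U) = 11 - 2*l (o(l, U) = (2 - 3*(-3)) + l*(-2) = (2 + 9) - 2*l = 11 - 2*l)
(o(-122, z(10)) + 18980) - 23025 = ((11 - 2*(-122)) + 18980) - 23025 = ((11 + 244) + 18980) - 23025 = (255 + 18980) - 23025 = 19235 - 23025 = -3790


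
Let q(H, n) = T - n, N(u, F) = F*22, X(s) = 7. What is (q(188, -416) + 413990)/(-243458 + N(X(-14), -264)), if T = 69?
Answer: -414475/249266 ≈ -1.6628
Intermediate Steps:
N(u, F) = 22*F
q(H, n) = 69 - n
(q(188, -416) + 413990)/(-243458 + N(X(-14), -264)) = ((69 - 1*(-416)) + 413990)/(-243458 + 22*(-264)) = ((69 + 416) + 413990)/(-243458 - 5808) = (485 + 413990)/(-249266) = 414475*(-1/249266) = -414475/249266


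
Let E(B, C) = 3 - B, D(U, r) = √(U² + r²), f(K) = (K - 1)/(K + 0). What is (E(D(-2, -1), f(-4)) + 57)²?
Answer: (60 - √5)² ≈ 3336.7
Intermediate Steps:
f(K) = (-1 + K)/K
(E(D(-2, -1), f(-4)) + 57)² = ((3 - √((-2)² + (-1)²)) + 57)² = ((3 - √(4 + 1)) + 57)² = ((3 - √5) + 57)² = (60 - √5)²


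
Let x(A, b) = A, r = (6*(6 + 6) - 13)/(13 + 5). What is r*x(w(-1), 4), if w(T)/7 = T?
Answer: -413/18 ≈ -22.944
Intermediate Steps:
w(T) = 7*T
r = 59/18 (r = (6*12 - 13)/18 = (72 - 13)*(1/18) = 59*(1/18) = 59/18 ≈ 3.2778)
r*x(w(-1), 4) = 59*(7*(-1))/18 = (59/18)*(-7) = -413/18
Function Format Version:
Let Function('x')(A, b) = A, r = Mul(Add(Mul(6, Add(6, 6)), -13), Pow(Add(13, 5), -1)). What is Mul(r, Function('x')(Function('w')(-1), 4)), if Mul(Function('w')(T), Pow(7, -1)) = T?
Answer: Rational(-413, 18) ≈ -22.944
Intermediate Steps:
Function('w')(T) = Mul(7, T)
r = Rational(59, 18) (r = Mul(Add(Mul(6, 12), -13), Pow(18, -1)) = Mul(Add(72, -13), Rational(1, 18)) = Mul(59, Rational(1, 18)) = Rational(59, 18) ≈ 3.2778)
Mul(r, Function('x')(Function('w')(-1), 4)) = Mul(Rational(59, 18), Mul(7, -1)) = Mul(Rational(59, 18), -7) = Rational(-413, 18)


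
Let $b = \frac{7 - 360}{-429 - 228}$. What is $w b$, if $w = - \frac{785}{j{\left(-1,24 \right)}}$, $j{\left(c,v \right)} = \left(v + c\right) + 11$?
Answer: $- \frac{277105}{22338} \approx -12.405$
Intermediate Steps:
$j{\left(c,v \right)} = 11 + c + v$ ($j{\left(c,v \right)} = \left(c + v\right) + 11 = 11 + c + v$)
$b = \frac{353}{657}$ ($b = - \frac{353}{-657} = \left(-353\right) \left(- \frac{1}{657}\right) = \frac{353}{657} \approx 0.53729$)
$w = - \frac{785}{34}$ ($w = - \frac{785}{11 - 1 + 24} = - \frac{785}{34} \approx -23.088$)
$w b = \left(- \frac{785}{34}\right) \frac{353}{657} = - \frac{277105}{22338}$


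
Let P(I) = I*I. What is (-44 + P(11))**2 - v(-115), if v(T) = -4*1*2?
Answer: 5937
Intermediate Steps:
v(T) = -8 (v(T) = -4*2 = -8)
P(I) = I**2
(-44 + P(11))**2 - v(-115) = (-44 + 11**2)**2 - 1*(-8) = (-44 + 121)**2 + 8 = 77**2 + 8 = 5929 + 8 = 5937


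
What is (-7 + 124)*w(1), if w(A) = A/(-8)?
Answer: -117/8 ≈ -14.625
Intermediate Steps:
w(A) = -A/8 (w(A) = A*(-⅛) = -A/8)
(-7 + 124)*w(1) = (-7 + 124)*(-⅛*1) = 117*(-⅛) = -117/8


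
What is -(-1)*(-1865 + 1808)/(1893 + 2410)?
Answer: -57/4303 ≈ -0.013247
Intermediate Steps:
-(-1)*(-1865 + 1808)/(1893 + 2410) = -(-1)*(-57/4303) = -(-1)*(-57*1/4303) = -(-1)*(-57)/4303 = -1*57/4303 = -57/4303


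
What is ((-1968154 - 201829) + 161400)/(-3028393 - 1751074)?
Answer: 2008583/4779467 ≈ 0.42025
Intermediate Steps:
((-1968154 - 201829) + 161400)/(-3028393 - 1751074) = (-2169983 + 161400)/(-4779467) = -2008583*(-1/4779467) = 2008583/4779467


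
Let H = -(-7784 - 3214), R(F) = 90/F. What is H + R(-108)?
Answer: 65983/6 ≈ 10997.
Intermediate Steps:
H = 10998 (H = -1*(-10998) = 10998)
H + R(-108) = 10998 + 90/(-108) = 10998 + 90*(-1/108) = 10998 - ⅚ = 65983/6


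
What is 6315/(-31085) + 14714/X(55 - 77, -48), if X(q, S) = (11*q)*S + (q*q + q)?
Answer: 38111212/37544463 ≈ 1.0151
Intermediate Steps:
X(q, S) = q + q² + 11*S*q (X(q, S) = 11*S*q + (q² + q) = 11*S*q + (q + q²) = q + q² + 11*S*q)
6315/(-31085) + 14714/X(55 - 77, -48) = 6315/(-31085) + 14714/(((55 - 77)*(1 + (55 - 77) + 11*(-48)))) = 6315*(-1/31085) + 14714/((-22*(1 - 22 - 528))) = -1263/6217 + 14714/((-22*(-549))) = -1263/6217 + 14714/12078 = -1263/6217 + 14714*(1/12078) = -1263/6217 + 7357/6039 = 38111212/37544463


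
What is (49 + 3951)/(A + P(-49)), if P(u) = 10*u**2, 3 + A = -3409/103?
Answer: 12875/77166 ≈ 0.16685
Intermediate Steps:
A = -3718/103 (A = -3 - 3409/103 = -3718/103 ≈ -36.097)
(49 + 3951)/(A + P(-49)) = (49 + 3951)/(-3718/103 + 10*(-49)**2) = 4000/(-3718/103 + 10*2401) = 4000/(-3718/103 + 24010) = 4000/(2469312/103) = 4000*(103/2469312) = 12875/77166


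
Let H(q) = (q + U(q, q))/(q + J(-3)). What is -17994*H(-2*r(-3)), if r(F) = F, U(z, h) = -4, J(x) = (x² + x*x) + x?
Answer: -11996/7 ≈ -1713.7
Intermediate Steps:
J(x) = x + 2*x² (J(x) = (x² + x²) + x = 2*x² + x = x + 2*x²)
H(q) = (-4 + q)/(15 + q) (H(q) = (q - 4)/(q - 3*(1 + 2*(-3))) = (-4 + q)/(q - 3*(1 - 6)) = (-4 + q)/(q - 3*(-5)) = (-4 + q)/(q + 15) = (-4 + q)/(15 + q))
-17994*H(-2*r(-3)) = -17994*(-4 - 2*(-3))/(15 - 2*(-3)) = -17994*(-4 + 6)/(15 + 6) = -17994*2/21 = -11996/7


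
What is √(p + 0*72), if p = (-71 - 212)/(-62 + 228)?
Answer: I*√46978/166 ≈ 1.3057*I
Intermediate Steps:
p = -283/166 ≈ -1.7048
√(p + 0*72) = √(-283/166 + 0*72) = √(-283/166 + 0) = √(-283/166) = I*√46978/166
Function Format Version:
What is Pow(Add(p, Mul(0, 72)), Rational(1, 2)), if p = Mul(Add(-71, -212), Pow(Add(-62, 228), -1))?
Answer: Mul(Rational(1, 166), I, Pow(46978, Rational(1, 2))) ≈ Mul(1.3057, I)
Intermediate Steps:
p = Rational(-283, 166) (p = Mul(-283, Pow(166, -1)) = Mul(-283, Rational(1, 166)) = Rational(-283, 166) ≈ -1.7048)
Pow(Add(p, Mul(0, 72)), Rational(1, 2)) = Pow(Add(Rational(-283, 166), Mul(0, 72)), Rational(1, 2)) = Pow(Add(Rational(-283, 166), 0), Rational(1, 2)) = Pow(Rational(-283, 166), Rational(1, 2)) = Mul(Rational(1, 166), I, Pow(46978, Rational(1, 2)))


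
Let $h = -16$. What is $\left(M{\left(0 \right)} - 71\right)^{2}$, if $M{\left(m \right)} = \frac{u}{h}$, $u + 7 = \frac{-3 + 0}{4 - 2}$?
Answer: $\frac{5085025}{1024} \approx 4965.8$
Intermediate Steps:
$u = - \frac{17}{2}$ ($u = -7 + \frac{-3 + 0}{4 - 2} = -7 - \frac{3}{2} = - \frac{17}{2} \approx -8.5$)
$M{\left(m \right)} = \frac{17}{32}$ ($M{\left(m \right)} = - \frac{17}{2 \left(-16\right)} = \left(- \frac{17}{2}\right) \left(- \frac{1}{16}\right) = \frac{17}{32}$)
$\left(M{\left(0 \right)} - 71\right)^{2} = \left(\frac{17}{32} - 71\right)^{2} = \left(- \frac{2255}{32}\right)^{2} = \frac{5085025}{1024}$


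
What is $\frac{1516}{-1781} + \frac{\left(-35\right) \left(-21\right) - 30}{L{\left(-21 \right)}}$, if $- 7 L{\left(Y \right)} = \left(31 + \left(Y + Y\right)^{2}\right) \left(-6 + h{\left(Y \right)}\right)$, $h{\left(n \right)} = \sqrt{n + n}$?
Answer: $- \frac{409025}{639379} + \frac{329 i \sqrt{42}}{9334} \approx -0.63972 + 0.22843 i$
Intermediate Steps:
$h{\left(n \right)} = \sqrt{2} \sqrt{n}$ ($h{\left(n \right)} = \sqrt{2 n} = \sqrt{2} \sqrt{n}$)
$L{\left(Y \right)} = - \frac{\left(-6 + \sqrt{2} \sqrt{Y}\right) \left(31 + 4 Y^{2}\right)}{7}$ ($L{\left(Y \right)} = - \frac{\left(31 + \left(Y + Y\right)^{2}\right) \left(-6 + \sqrt{2} \sqrt{Y}\right)}{7} = - \frac{\left(31 + \left(2 Y\right)^{2}\right) \left(-6 + \sqrt{2} \sqrt{Y}\right)}{7} = - \frac{\left(31 + 4 Y^{2}\right) \left(-6 + \sqrt{2} \sqrt{Y}\right)}{7} = - \frac{\left(-6 + \sqrt{2} \sqrt{Y}\right) \left(31 + 4 Y^{2}\right)}{7}$)
$\frac{1516}{-1781} + \frac{\left(-35\right) \left(-21\right) - 30}{L{\left(-21 \right)}} = \frac{1516}{-1781} + \frac{\left(-35\right) \left(-21\right) - 30}{\frac{186}{7} + \frac{24 \left(-21\right)^{2}}{7} - \frac{31 \sqrt{2} \sqrt{-21}}{7} - \frac{4 \sqrt{2} \left(-21\right)^{\frac{5}{2}}}{7}} = 1516 \left(- \frac{1}{1781}\right) + \frac{735 - 30}{\frac{186}{7} + \frac{24}{7} \cdot 441 - \frac{31 \sqrt{2} i \sqrt{21}}{7} - \frac{4 \sqrt{2} \cdot 441 i \sqrt{21}}{7}} = - \frac{1516}{1781} + \frac{705}{\frac{186}{7} + 1512 - \frac{31 i \sqrt{42}}{7} - 252 i \sqrt{42}} = - \frac{1516}{1781} + \frac{705}{\frac{10770}{7} - \frac{1795 i \sqrt{42}}{7}}$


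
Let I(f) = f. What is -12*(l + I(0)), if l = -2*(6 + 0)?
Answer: 144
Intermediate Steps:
l = -12 (l = -2*6 = -12)
-12*(l + I(0)) = -12*(-12 + 0) = -12*(-12) = 144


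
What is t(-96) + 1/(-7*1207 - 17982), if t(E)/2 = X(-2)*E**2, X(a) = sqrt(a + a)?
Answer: -1/26431 + 36864*I ≈ -3.7834e-5 + 36864.0*I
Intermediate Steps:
X(a) = sqrt(2)*sqrt(a) (X(a) = sqrt(2*a) = sqrt(2)*sqrt(a))
t(E) = 4*I*E**2 (t(E) = 2*((sqrt(2)*sqrt(-2))*E**2) = 2*((sqrt(2)*(I*sqrt(2)))*E**2) = 2*((2*I)*E**2) = 2*(2*I*E**2) = 4*I*E**2)
t(-96) + 1/(-7*1207 - 17982) = 4*I*(-96)**2 + 1/(-7*1207 - 17982) = 4*I*9216 + 1/(-8449 - 17982) = 36864*I + 1/(-26431) = 36864*I - 1/26431 = -1/26431 + 36864*I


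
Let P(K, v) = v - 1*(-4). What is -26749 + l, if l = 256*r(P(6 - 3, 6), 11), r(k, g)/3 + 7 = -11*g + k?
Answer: -117373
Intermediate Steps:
P(K, v) = 4 + v (P(K, v) = v + 4 = 4 + v)
r(k, g) = -21 - 33*g + 3*k (r(k, g) = -21 + 3*(-11*g + k) = -21 + 3*(k - 11*g) = -21 + (-33*g + 3*k) = -21 - 33*g + 3*k)
l = -90624 (l = 256*(-21 - 33*11 + 3*(4 + 6)) = 256*(-21 - 363 + 3*10) = 256*(-21 - 363 + 30) = 256*(-354) = -90624)
-26749 + l = -26749 - 90624 = -117373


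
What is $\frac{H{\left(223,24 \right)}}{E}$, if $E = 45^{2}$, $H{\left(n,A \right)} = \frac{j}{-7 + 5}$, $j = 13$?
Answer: $- \frac{13}{4050} \approx -0.0032099$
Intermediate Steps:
$H{\left(n,A \right)} = - \frac{13}{2}$ ($H{\left(n,A \right)} = \frac{13}{-7 + 5} = \frac{13}{-2} = 13 \left(- \frac{1}{2}\right) = - \frac{13}{2}$)
$E = 2025$
$\frac{H{\left(223,24 \right)}}{E} = - \frac{13}{2 \cdot 2025} = \left(- \frac{13}{2}\right) \frac{1}{2025} = - \frac{13}{4050}$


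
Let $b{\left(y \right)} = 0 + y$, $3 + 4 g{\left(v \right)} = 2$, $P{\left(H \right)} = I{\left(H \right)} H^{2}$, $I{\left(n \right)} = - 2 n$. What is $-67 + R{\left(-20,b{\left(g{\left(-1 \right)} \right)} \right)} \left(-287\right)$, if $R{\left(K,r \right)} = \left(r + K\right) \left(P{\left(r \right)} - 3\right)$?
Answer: $- \frac{2217041}{128} \approx -17321.0$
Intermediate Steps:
$P{\left(H \right)} = - 2 H^{3}$ ($P{\left(H \right)} = - 2 H H^{2} = - 2 H^{3}$)
$g{\left(v \right)} = - \frac{1}{4}$ ($g{\left(v \right)} = - \frac{3}{4} + \frac{1}{4} \cdot 2 = - \frac{3}{4} + \frac{1}{2} = - \frac{1}{4}$)
$b{\left(y \right)} = y$
$R{\left(K,r \right)} = \left(-3 - 2 r^{3}\right) \left(K + r\right)$ ($R{\left(K,r \right)} = \left(r + K\right) \left(- 2 r^{3} - 3\right) = \left(K + r\right) \left(-3 - 2 r^{3}\right) = \left(-3 - 2 r^{3}\right) \left(K + r\right)$)
$-67 + R{\left(-20,b{\left(g{\left(-1 \right)} \right)} \right)} \left(-287\right) = -67 + \left(\left(-3\right) \left(-20\right) - - \frac{3}{4} - 2 \left(- \frac{1}{4}\right)^{4} - - 40 \left(- \frac{1}{4}\right)^{3}\right) \left(-287\right) = -67 + \left(60 + \frac{3}{4} - \frac{1}{128} - \left(-40\right) \left(- \frac{1}{64}\right)\right) \left(-287\right) = -67 + \left(60 + \frac{3}{4} - \frac{1}{128} - \frac{5}{8}\right) \left(-287\right) = -67 + \frac{7695}{128} \left(-287\right) = -67 - \frac{2208465}{128} = - \frac{2217041}{128}$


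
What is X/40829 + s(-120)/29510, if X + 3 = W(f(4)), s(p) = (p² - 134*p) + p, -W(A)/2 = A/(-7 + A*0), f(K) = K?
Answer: 867659545/843404653 ≈ 1.0288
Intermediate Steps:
W(A) = 2*A/7 (W(A) = -2*A/(-7 + A*0) = -2*A/(-7 + 0) = -2*A/(-7) = -2*A*(-1)/7 = -(-2)*A/7 = 2*A/7)
s(p) = p² - 133*p
X = -13/7 (X = -3 + (2/7)*4 = -3 + 8/7 = -13/7 ≈ -1.8571)
X/40829 + s(-120)/29510 = -13/7/40829 - 120*(-133 - 120)/29510 = -13/7*1/40829 - 120*(-253)*(1/29510) = -13/285803 + 30360*(1/29510) = -13/285803 + 3036/2951 = 867659545/843404653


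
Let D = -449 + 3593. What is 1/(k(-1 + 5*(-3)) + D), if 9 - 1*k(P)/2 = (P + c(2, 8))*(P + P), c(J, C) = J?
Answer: 1/2266 ≈ 0.00044131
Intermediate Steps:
D = 3144
k(P) = 18 - 4*P*(2 + P) (k(P) = 18 - 2*(P + 2)*(P + P) = 18 - 2*(2 + P)*2*P = 18 - 4*P*(2 + P))
1/(k(-1 + 5*(-3)) + D) = 1/((18 - 8*(-1 + 5*(-3)) - 4*(-1 + 5*(-3))²) + 3144) = 1/((18 - 8*(-1 - 15) - 4*(-1 - 15)²) + 3144) = 1/((18 - 8*(-16) - 4*(-16)²) + 3144) = 1/((18 + 128 - 4*256) + 3144) = 1/((18 + 128 - 1024) + 3144) = 1/(-878 + 3144) = 1/2266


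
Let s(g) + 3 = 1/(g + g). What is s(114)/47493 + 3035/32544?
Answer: 912277183/9788877216 ≈ 0.093195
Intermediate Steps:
s(g) = -3 + 1/(2*g) (s(g) = -3 + 1/(g + g) = -3 + 1/(2*g))
s(114)/47493 + 3035/32544 = (-3 + (½)/114)/47493 + 3035/32544 = (-3 + (½)*(1/114))*(1/47493) + 3035*(1/32544) = (-3 + 1/228)*(1/47493) + 3035/32544 = -683/228*1/47493 + 3035/32544 = -683/10828404 + 3035/32544 = 912277183/9788877216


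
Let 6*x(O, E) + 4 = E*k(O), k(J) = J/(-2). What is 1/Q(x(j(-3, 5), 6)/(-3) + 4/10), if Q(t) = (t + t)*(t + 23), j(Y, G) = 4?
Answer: 2025/126788 ≈ 0.015972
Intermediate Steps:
k(J) = -J/2 (k(J) = J*(-1/2) = -J/2)
x(O, E) = -2/3 - E*O/12 (x(O, E) = -2/3 + (E*(-O/2))/6 = -2/3 + (-E*O/2)/6 = -2/3 - E*O/12)
Q(t) = 2*t*(23 + t) (Q(t) = (2*t)*(23 + t) = 2*t*(23 + t))
1/Q(x(j(-3, 5), 6)/(-3) + 4/10) = 1/(2*((-2/3 - 1/12*6*4)/(-3) + 4/10)*(23 + ((-2/3 - 1/12*6*4)/(-3) + 4/10))) = 1/(2*((-2/3 - 2)*(-1/3) + 4*(1/10))*(23 + ((-2/3 - 2)*(-1/3) + 4*(1/10)))) = 1/(2*(-8/3*(-1/3) + 2/5)*(23 + (-8/3*(-1/3) + 2/5))) = 1/(2*(8/9 + 2/5)*(23 + (8/9 + 2/5))) = 1/(2*(58/45)*(23 + 58/45)) = 1/(2*(58/45)*(1093/45)) = 1/(126788/2025) = 2025/126788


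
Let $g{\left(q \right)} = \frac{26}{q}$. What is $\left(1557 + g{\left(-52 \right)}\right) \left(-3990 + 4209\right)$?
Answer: $\frac{681747}{2} \approx 3.4087 \cdot 10^{5}$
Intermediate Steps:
$\left(1557 + g{\left(-52 \right)}\right) \left(-3990 + 4209\right) = \left(1557 + \frac{26}{-52}\right) \left(-3990 + 4209\right) = \left(1557 + 26 \left(- \frac{1}{52}\right)\right) 219 = \left(1557 - \frac{1}{2}\right) 219 = \frac{3113}{2} \cdot 219 = \frac{681747}{2}$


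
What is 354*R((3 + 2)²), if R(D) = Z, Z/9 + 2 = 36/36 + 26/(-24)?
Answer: -13275/2 ≈ -6637.5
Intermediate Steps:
Z = -75/4 (Z = -18 + 9*(36/36 + 26/(-24)) = -18 + 9*(36*(1/36) + 26*(-1/24)) = -18 + 9*(1 - 13/12) = -18 + 9*(-1/12) = -18 - ¾ = -75/4 ≈ -18.750)
R(D) = -75/4
354*R((3 + 2)²) = 354*(-75/4) = -13275/2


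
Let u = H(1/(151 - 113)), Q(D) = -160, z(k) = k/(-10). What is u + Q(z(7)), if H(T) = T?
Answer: -6079/38 ≈ -159.97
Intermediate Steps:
z(k) = -k/10 (z(k) = k*(-⅒) = -k/10)
u = 1/38 (u = 1/(151 - 113) = 1/38 ≈ 0.026316)
u + Q(z(7)) = 1/38 - 160 = -6079/38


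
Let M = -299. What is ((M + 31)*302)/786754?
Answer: -40468/393377 ≈ -0.10287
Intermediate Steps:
((M + 31)*302)/786754 = ((-299 + 31)*302)/786754 = -268*302*(1/786754) = -80936*1/786754 = -40468/393377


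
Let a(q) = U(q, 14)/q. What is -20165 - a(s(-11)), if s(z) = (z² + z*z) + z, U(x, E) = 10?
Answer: -4658125/231 ≈ -20165.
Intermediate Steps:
s(z) = z + 2*z² (s(z) = (z² + z²) + z = 2*z² + z = z + 2*z²)
a(q) = 10/q
-20165 - a(s(-11)) = -20165 - 10/((-11*(1 + 2*(-11)))) = -20165 - 10/((-11*(1 - 22))) = -20165 - 10/((-11*(-21))) = -20165 - 10/231 = -4658125/231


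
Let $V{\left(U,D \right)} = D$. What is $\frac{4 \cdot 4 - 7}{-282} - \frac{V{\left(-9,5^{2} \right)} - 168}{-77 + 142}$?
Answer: $\frac{1019}{470} \approx 2.1681$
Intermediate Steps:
$\frac{4 \cdot 4 - 7}{-282} - \frac{V{\left(-9,5^{2} \right)} - 168}{-77 + 142} = \frac{4 \cdot 4 - 7}{-282} - \frac{5^{2} - 168}{-77 + 142} = \left(16 - 7\right) \left(- \frac{1}{282}\right) - \frac{25 - 168}{65} = 9 \left(- \frac{1}{282}\right) - \left(-143\right) \frac{1}{65} = - \frac{3}{94} - - \frac{11}{5} = - \frac{3}{94} + \frac{11}{5} = \frac{1019}{470}$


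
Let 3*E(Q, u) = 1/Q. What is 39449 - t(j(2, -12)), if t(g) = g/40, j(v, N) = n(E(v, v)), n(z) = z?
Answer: 9467759/240 ≈ 39449.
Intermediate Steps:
E(Q, u) = 1/(3*Q)
j(v, N) = 1/(3*v)
t(g) = g/40 (t(g) = g*(1/40) = g/40)
39449 - t(j(2, -12)) = 39449 - (⅓)/2/40 = 39449 - (⅓)*(½)/40 = 39449 - 1/(40*6) = 39449 - 1*1/240 = 39449 - 1/240 = 9467759/240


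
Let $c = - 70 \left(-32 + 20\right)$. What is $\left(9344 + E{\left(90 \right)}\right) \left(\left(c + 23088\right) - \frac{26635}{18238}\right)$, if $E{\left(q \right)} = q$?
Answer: $\frac{2058367804193}{9119} \approx 2.2572 \cdot 10^{8}$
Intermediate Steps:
$c = 840$ ($c = \left(-70\right) \left(-12\right) = 840$)
$\left(9344 + E{\left(90 \right)}\right) \left(\left(c + 23088\right) - \frac{26635}{18238}\right) = \left(9344 + 90\right) \left(\left(840 + 23088\right) - \frac{26635}{18238}\right) = 9434 \left(23928 - \frac{26635}{18238}\right) = 9434 \cdot \frac{436372229}{18238} = \frac{2058367804193}{9119}$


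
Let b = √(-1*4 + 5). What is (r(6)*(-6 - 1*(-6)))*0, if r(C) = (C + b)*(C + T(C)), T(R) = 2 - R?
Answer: 0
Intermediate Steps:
b = 1 (b = √(-4 + 5) = √1 = 1)
r(C) = 2 + 2*C (r(C) = (C + 1)*(C + (2 - C)) = (1 + C)*2 = 2 + 2*C)
(r(6)*(-6 - 1*(-6)))*0 = ((2 + 2*6)*(-6 - 1*(-6)))*0 = ((2 + 12)*(-6 + 6))*0 = (14*0)*0 = 0*0 = 0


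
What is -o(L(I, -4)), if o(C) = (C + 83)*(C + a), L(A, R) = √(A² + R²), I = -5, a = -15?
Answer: 1204 - 68*√41 ≈ 768.59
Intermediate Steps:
o(C) = (-15 + C)*(83 + C) (o(C) = (C + 83)*(C - 15) = (83 + C)*(-15 + C) = (-15 + C)*(83 + C))
-o(L(I, -4)) = -(-1245 + (√((-5)² + (-4)²))² + 68*√((-5)² + (-4)²)) = -(-1245 + (√(25 + 16))² + 68*√(25 + 16)) = -(-1245 + (√41)² + 68*√41) = -(-1245 + 41 + 68*√41) = -(-1204 + 68*√41) = 1204 - 68*√41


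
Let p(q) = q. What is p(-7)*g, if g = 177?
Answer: -1239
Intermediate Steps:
p(-7)*g = -7*177 = -1239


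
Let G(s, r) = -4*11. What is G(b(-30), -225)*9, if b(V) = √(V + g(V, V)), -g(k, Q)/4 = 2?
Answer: -396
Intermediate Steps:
g(k, Q) = -8 (g(k, Q) = -4*2 = -8)
b(V) = √(-8 + V) (b(V) = √(V - 8) = √(-8 + V))
G(s, r) = -44
G(b(-30), -225)*9 = -44*9 = -396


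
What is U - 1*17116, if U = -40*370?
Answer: -31916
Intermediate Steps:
U = -14800
U - 1*17116 = -14800 - 1*17116 = -14800 - 17116 = -31916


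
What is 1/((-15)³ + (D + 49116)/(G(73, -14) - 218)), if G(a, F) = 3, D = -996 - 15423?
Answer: -215/758322 ≈ -0.00028352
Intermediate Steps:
D = -16419
1/((-15)³ + (D + 49116)/(G(73, -14) - 218)) = 1/((-15)³ + (-16419 + 49116)/(3 - 218)) = 1/(-3375 + 32697/(-215)) = 1/(-3375 + 32697*(-1/215)) = 1/(-3375 - 32697/215) = 1/(-758322/215) = -215/758322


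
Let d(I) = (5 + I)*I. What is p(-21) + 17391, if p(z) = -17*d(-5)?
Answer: 17391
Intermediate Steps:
d(I) = I*(5 + I)
p(z) = 0 (p(z) = -(-85)*(5 - 5) = -(-85)*0 = -17*0 = 0)
p(-21) + 17391 = 0 + 17391 = 17391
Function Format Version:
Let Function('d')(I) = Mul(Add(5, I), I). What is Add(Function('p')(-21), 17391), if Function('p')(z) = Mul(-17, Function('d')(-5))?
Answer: 17391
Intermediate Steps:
Function('d')(I) = Mul(I, Add(5, I))
Function('p')(z) = 0 (Function('p')(z) = Mul(-17, Mul(-5, Add(5, -5))) = Mul(-17, Mul(-5, 0)) = Mul(-17, 0) = 0)
Add(Function('p')(-21), 17391) = Add(0, 17391) = 17391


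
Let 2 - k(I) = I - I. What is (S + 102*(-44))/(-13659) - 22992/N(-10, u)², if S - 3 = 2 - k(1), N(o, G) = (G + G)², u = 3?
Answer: -2140522/122931 ≈ -17.412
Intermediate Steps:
k(I) = 2 (k(I) = 2 - (I - I) = 2 - 1*0 = 2 + 0 = 2)
N(o, G) = 4*G² (N(o, G) = (2*G)² = 4*G²)
S = 3 (S = 3 + (2 - 1*2) = 3 + (2 - 2) = 3 + 0 = 3)
(S + 102*(-44))/(-13659) - 22992/N(-10, u)² = (3 + 102*(-44))/(-13659) - 22992/((4*3²)²) = (3 - 4488)*(-1/13659) - 22992/((4*9)²) = -4485*(-1/13659) - 22992/(36²) = 1495/4553 - 22992/1296 = 1495/4553 - 22992*1/1296 = 1495/4553 - 479/27 = -2140522/122931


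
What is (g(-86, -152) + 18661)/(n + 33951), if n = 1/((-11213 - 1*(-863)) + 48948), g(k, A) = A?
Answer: 714410382/1310440699 ≈ 0.54517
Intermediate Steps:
n = 1/38598 (n = 1/((-11213 + 863) + 48948) = 1/(-10350 + 48948) = 1/38598 ≈ 2.5908e-5)
(g(-86, -152) + 18661)/(n + 33951) = (-152 + 18661)/(1/38598 + 33951) = 18509/(1310440699/38598) = 18509*(38598/1310440699) = 714410382/1310440699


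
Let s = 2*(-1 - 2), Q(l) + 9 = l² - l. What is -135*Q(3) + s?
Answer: 399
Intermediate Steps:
Q(l) = -9 + l² - l (Q(l) = -9 + (l² - l) = -9 + l² - l)
s = -6 (s = 2*(-3) = -6)
-135*Q(3) + s = -135*(-9 + 3² - 1*3) - 6 = -135*(-9 + 9 - 3) - 6 = -135*(-3) - 6 = 405 - 6 = 399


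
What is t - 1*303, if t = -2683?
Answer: -2986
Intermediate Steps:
t - 1*303 = -2683 - 1*303 = -2683 - 303 = -2986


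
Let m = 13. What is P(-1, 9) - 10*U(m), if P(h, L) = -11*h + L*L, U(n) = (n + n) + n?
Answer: -298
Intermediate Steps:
U(n) = 3*n (U(n) = 2*n + n = 3*n)
P(h, L) = L**2 - 11*h (P(h, L) = -11*h + L**2 = L**2 - 11*h)
P(-1, 9) - 10*U(m) = (9**2 - 11*(-1)) - 30*13 = (81 + 11) - 10*39 = 92 - 390 = -298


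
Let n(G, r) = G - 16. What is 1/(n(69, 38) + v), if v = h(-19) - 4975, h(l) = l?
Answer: -1/4941 ≈ -0.00020239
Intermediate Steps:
n(G, r) = -16 + G
v = -4994 (v = -19 - 4975 = -4994)
1/(n(69, 38) + v) = 1/((-16 + 69) - 4994) = 1/(53 - 4994) = 1/(-4941) = -1/4941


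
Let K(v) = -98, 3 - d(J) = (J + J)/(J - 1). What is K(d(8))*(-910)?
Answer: 89180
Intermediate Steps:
d(J) = 3 - 2*J/(-1 + J) (d(J) = 3 - (J + J)/(J - 1) = 3 - 2*J/(-1 + J))
K(d(8))*(-910) = -98*(-910) = 89180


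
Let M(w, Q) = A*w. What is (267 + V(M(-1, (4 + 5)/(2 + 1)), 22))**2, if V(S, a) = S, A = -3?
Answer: 72900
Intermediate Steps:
M(w, Q) = -3*w
(267 + V(M(-1, (4 + 5)/(2 + 1)), 22))**2 = (267 - 3*(-1))**2 = (267 + 3)**2 = 270**2 = 72900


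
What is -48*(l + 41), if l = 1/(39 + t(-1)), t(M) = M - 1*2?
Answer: -5908/3 ≈ -1969.3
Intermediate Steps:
t(M) = -2 + M (t(M) = M - 2 = -2 + M)
l = 1/36 (l = 1/(39 + (-2 - 1)) = 1/(39 - 3) = 1/36 ≈ 0.027778)
-48*(l + 41) = -48*(1/36 + 41) = -48*1477/36 = -5908/3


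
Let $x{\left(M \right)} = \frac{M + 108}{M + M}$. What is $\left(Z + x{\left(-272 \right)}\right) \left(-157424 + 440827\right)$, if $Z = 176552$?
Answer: $\frac{6804821457539}{136} \approx 5.0035 \cdot 10^{10}$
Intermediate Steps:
$x{\left(M \right)} = \frac{108 + M}{2 M}$
$\left(Z + x{\left(-272 \right)}\right) \left(-157424 + 440827\right) = \left(176552 + \frac{108 - 272}{2 \left(-272\right)}\right) \left(-157424 + 440827\right) = \left(176552 + \frac{1}{2} \left(- \frac{1}{272}\right) \left(-164\right)\right) 283403 = \left(176552 + \frac{41}{136}\right) 283403 = \frac{24011113}{136} \cdot 283403 = \frac{6804821457539}{136}$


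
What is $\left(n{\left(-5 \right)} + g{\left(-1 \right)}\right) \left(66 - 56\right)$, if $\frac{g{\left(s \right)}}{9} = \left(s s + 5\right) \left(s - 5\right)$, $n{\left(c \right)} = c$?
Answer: $-3290$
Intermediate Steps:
$g{\left(s \right)} = 9 \left(-5 + s\right) \left(5 + s^{2}\right)$ ($g{\left(s \right)} = 9 \left(s s + 5\right) \left(s - 5\right) = 9 \left(s^{2} + 5\right) \left(-5 + s\right) = 9 \left(5 + s^{2}\right) \left(-5 + s\right) = 9 \left(-5 + s\right) \left(5 + s^{2}\right)$)
$\left(n{\left(-5 \right)} + g{\left(-1 \right)}\right) \left(66 - 56\right) = \left(-5 + \left(-225 - 45 \left(-1\right)^{2} + 9 \left(-1\right)^{3} + 45 \left(-1\right)\right)\right) \left(66 - 56\right) = \left(-5 - 324\right) \left(66 - 56\right) = \left(-5 - 324\right) 10 = \left(-329\right) 10 = -3290$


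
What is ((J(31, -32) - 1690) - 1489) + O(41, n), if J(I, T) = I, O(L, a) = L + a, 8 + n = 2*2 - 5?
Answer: -3116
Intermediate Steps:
n = -9 (n = -8 + (2*2 - 5) = -8 + (4 - 5) = -8 - 1 = -9)
((J(31, -32) - 1690) - 1489) + O(41, n) = ((31 - 1690) - 1489) + (41 - 9) = (-1659 - 1489) + 32 = -3148 + 32 = -3116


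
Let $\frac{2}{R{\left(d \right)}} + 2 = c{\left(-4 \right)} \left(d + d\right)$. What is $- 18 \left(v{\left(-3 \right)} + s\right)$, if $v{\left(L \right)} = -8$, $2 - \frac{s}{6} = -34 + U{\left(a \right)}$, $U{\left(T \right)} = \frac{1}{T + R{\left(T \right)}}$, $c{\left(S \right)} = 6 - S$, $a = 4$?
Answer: $- \frac{583596}{157} \approx -3717.2$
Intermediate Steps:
$R{\left(d \right)} = \frac{2}{-2 + 20 d}$ ($R{\left(d \right)} = \frac{2}{-2 + \left(6 - -4\right) \left(d + d\right)} = \frac{2}{-2 + \left(6 + 4\right) 2 d} = \frac{2}{-2 + 10 \cdot 2 d} = \frac{2}{-2 + 20 d}$)
$U{\left(T \right)} = \frac{1}{T + \frac{1}{-1 + 10 T}}$
$s = \frac{33678}{157}$ ($s = 12 - 6 \left(-34 + \frac{-1 + 10 \cdot 4}{1 + 4 \left(-1 + 10 \cdot 4\right)}\right) = 12 - 6 \left(-34 + \frac{-1 + 40}{1 + 4 \left(-1 + 40\right)}\right) = 12 - 6 \left(-34 + \frac{1}{1 + 4 \cdot 39} \cdot 39\right) = 12 - 6 \left(-34 + \frac{1}{1 + 156} \cdot 39\right) = 12 - 6 \left(-34 + \frac{1}{157} \cdot 39\right) = 12 - 6 \left(-34 + \frac{39}{157}\right) = 12 - - \frac{31794}{157} = 12 + \frac{31794}{157} = \frac{33678}{157} \approx 214.51$)
$- 18 \left(v{\left(-3 \right)} + s\right) = - 18 \left(-8 + \frac{33678}{157}\right) = \left(-18\right) \frac{32422}{157} = - \frac{583596}{157}$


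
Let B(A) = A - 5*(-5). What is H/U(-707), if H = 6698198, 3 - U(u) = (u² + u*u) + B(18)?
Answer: -3349099/499869 ≈ -6.7000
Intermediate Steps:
B(A) = 25 + A (B(A) = A + 25 = 25 + A)
U(u) = -40 - 2*u² (U(u) = 3 - ((u² + u*u) + (25 + 18)) = 3 - ((u² + u²) + 43) = 3 - (2*u² + 43) = 3 - (43 + 2*u²) = 3 + (-43 - 2*u²) = -40 - 2*u²)
H/U(-707) = 6698198/(-40 - 2*(-707)²) = 6698198/(-40 - 2*499849) = 6698198/(-40 - 999698) = 6698198/(-999738) = 6698198*(-1/999738) = -3349099/499869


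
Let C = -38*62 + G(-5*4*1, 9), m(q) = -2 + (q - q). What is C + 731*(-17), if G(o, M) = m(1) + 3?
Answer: -14782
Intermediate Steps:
m(q) = -2 (m(q) = -2 + 0 = -2)
G(o, M) = 1 (G(o, M) = -2 + 3 = 1)
C = -2355 (C = -38*62 + 1 = -2356 + 1 = -2355)
C + 731*(-17) = -2355 + 731*(-17) = -2355 - 12427 = -14782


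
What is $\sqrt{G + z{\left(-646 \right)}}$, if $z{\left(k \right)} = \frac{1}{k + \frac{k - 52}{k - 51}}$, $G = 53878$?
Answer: $\frac{\sqrt{2722290800361545}}{224782} \approx 232.12$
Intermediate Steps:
$z{\left(k \right)} = \frac{1}{k + \frac{-52 + k}{-51 + k}}$
$\sqrt{G + z{\left(-646 \right)}} = \sqrt{53878 + \frac{51 - -646}{52 - \left(-646\right)^{2} + 50 \left(-646\right)}} = \sqrt{53878 + \frac{51 + 646}{52 - 417316 - 32300}} = \sqrt{53878 + \frac{1}{52 - 417316 - 32300} \cdot 697} = \sqrt{53878 + \frac{1}{-449564} \cdot 697} = \sqrt{53878 - \frac{697}{449564}} = \sqrt{\frac{24221608495}{449564}} = \frac{\sqrt{2722290800361545}}{224782}$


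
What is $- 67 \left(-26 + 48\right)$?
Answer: $-1474$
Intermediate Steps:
$- 67 \left(-26 + 48\right) = \left(-67\right) 22 = -1474$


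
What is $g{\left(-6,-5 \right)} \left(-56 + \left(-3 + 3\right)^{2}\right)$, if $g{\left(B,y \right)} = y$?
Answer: $280$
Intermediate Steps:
$g{\left(-6,-5 \right)} \left(-56 + \left(-3 + 3\right)^{2}\right) = - 5 \left(-56 + \left(-3 + 3\right)^{2}\right) = - 5 \left(-56 + 0^{2}\right) = - 5 \left(-56 + 0\right) = \left(-5\right) \left(-56\right) = 280$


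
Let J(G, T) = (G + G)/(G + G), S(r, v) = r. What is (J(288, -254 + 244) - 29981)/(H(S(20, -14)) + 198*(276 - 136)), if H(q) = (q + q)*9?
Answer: -1499/1404 ≈ -1.0677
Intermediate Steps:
J(G, T) = 1 (J(G, T) = (2*G)/((2*G)) = (2*G)*(1/(2*G)) = 1)
H(q) = 18*q (H(q) = (2*q)*9 = 18*q)
(J(288, -254 + 244) - 29981)/(H(S(20, -14)) + 198*(276 - 136)) = (1 - 29981)/(18*20 + 198*(276 - 136)) = -29980/(360 + 198*140) = -29980/(360 + 27720) = -29980/28080 = -29980*1/28080 = -1499/1404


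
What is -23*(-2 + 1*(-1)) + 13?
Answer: 82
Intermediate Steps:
-23*(-2 + 1*(-1)) + 13 = -23*(-2 - 1) + 13 = -23*(-3) + 13 = 69 + 13 = 82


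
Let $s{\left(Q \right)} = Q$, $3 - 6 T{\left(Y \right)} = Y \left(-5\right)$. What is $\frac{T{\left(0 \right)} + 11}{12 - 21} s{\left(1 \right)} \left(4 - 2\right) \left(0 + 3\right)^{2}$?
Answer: $-23$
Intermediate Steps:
$T{\left(Y \right)} = \frac{1}{2} + \frac{5 Y}{6}$ ($T{\left(Y \right)} = \frac{1}{2} - \frac{Y \left(-5\right)}{6} = \frac{1}{2} - \frac{\left(-5\right) Y}{6} = \frac{1}{2} + \frac{5 Y}{6}$)
$\frac{T{\left(0 \right)} + 11}{12 - 21} s{\left(1 \right)} \left(4 - 2\right) \left(0 + 3\right)^{2} = \frac{\left(\frac{1}{2} + \frac{5}{6} \cdot 0\right) + 11}{12 - 21} \cdot 1 \left(4 - 2\right) \left(0 + 3\right)^{2} = \frac{\left(\frac{1}{2} + 0\right) + 11}{-9} \cdot 1 \cdot 2 \cdot 3^{2} = \left(\frac{1}{2} + 11\right) \left(- \frac{1}{9}\right) 1 \cdot 2 \cdot 9 = \frac{23}{2} \left(- \frac{1}{9}\right) 1 \cdot 18 = \left(- \frac{23}{18}\right) 1 \cdot 18 = \left(- \frac{23}{18}\right) 18 = -23$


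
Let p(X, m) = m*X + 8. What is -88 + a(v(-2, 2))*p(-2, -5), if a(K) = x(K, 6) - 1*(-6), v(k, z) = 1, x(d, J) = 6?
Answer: 128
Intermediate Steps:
a(K) = 12 (a(K) = 6 - 1*(-6) = 6 + 6 = 12)
p(X, m) = 8 + X*m (p(X, m) = X*m + 8 = 8 + X*m)
-88 + a(v(-2, 2))*p(-2, -5) = -88 + 12*(8 - 2*(-5)) = -88 + 12*(8 + 10) = -88 + 12*18 = -88 + 216 = 128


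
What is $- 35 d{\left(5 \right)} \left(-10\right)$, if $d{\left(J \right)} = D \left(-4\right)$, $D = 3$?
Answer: $-4200$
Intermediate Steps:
$d{\left(J \right)} = -12$ ($d{\left(J \right)} = 3 \left(-4\right) = -12$)
$- 35 d{\left(5 \right)} \left(-10\right) = \left(-35\right) \left(-12\right) \left(-10\right) = 420 \left(-10\right) = -4200$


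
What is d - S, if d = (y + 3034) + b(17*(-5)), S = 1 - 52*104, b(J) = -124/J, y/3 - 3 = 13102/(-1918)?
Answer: 687250161/81515 ≈ 8431.0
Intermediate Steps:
y = -11022/959 (y = 9 + 3*(13102/(-1918)) = 9 + 3*(13102*(-1/1918)) = 9 + 3*(-6551/959) = 9 - 19653/959 = -11022/959 ≈ -11.493)
S = -5407 (S = 1 - 5408 = -5407)
d = 246498556/81515 (d = (-11022/959 + 3034) - 124/(17*(-5)) = 2898584/959 - 124/(-85) = 2898584/959 - 124*(-1/85) = 2898584/959 + 124/85 = 246498556/81515 ≈ 3024.0)
d - S = 246498556/81515 - 1*(-5407) = 246498556/81515 + 5407 = 687250161/81515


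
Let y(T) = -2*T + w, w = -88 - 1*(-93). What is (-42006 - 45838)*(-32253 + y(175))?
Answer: 2863538712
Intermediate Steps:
w = 5 (w = -88 + 93 = 5)
y(T) = 5 - 2*T (y(T) = -2*T + 5 = 5 - 2*T)
(-42006 - 45838)*(-32253 + y(175)) = (-42006 - 45838)*(-32253 + (5 - 2*175)) = -87844*(-32253 + (5 - 350)) = -87844*(-32253 - 345) = -87844*(-32598) = 2863538712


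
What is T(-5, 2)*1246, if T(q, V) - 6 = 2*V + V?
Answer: 14952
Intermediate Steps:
T(q, V) = 6 + 3*V (T(q, V) = 6 + (2*V + V) = 6 + 3*V)
T(-5, 2)*1246 = (6 + 3*2)*1246 = (6 + 6)*1246 = 12*1246 = 14952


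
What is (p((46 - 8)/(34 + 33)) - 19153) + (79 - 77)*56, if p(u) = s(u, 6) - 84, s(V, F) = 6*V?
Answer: -1281147/67 ≈ -19122.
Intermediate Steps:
p(u) = -84 + 6*u (p(u) = 6*u - 84 = -84 + 6*u)
(p((46 - 8)/(34 + 33)) - 19153) + (79 - 77)*56 = ((-84 + 6*((46 - 8)/(34 + 33))) - 19153) + (79 - 77)*56 = ((-84 + 6*(38/67)) - 19153) + 2*56 = ((-84 + 6*(38*(1/67))) - 19153) + 112 = ((-84 + 6*(38/67)) - 19153) + 112 = ((-84 + 228/67) - 19153) + 112 = (-5400/67 - 19153) + 112 = -1288651/67 + 112 = -1281147/67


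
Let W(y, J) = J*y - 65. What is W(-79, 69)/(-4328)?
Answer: 1379/1082 ≈ 1.2745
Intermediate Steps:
W(y, J) = -65 + J*y
W(-79, 69)/(-4328) = (-65 + 69*(-79))/(-4328) = (-65 - 5451)*(-1/4328) = -5516*(-1/4328) = 1379/1082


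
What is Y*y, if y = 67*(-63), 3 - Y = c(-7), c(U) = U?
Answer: -42210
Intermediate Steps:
Y = 10 (Y = 3 - 1*(-7) = 3 + 7 = 10)
y = -4221
Y*y = 10*(-4221) = -42210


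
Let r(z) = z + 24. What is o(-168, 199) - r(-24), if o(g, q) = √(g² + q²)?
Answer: 5*√2713 ≈ 260.43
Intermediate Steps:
r(z) = 24 + z
o(-168, 199) - r(-24) = √((-168)² + 199²) - (24 - 24) = √(28224 + 39601) - 1*0 = √67825 + 0 = 5*√2713 + 0 = 5*√2713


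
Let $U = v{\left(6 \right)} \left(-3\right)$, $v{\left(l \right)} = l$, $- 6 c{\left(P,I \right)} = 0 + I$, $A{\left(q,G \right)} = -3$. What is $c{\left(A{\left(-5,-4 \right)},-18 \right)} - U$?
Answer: $21$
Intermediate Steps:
$c{\left(P,I \right)} = - \frac{I}{6}$ ($c{\left(P,I \right)} = - \frac{0 + I}{6} = - \frac{I}{6}$)
$U = -18$ ($U = 6 \left(-3\right) = -18$)
$c{\left(A{\left(-5,-4 \right)},-18 \right)} - U = \left(- \frac{1}{6}\right) \left(-18\right) - -18 = 3 + 18 = 21$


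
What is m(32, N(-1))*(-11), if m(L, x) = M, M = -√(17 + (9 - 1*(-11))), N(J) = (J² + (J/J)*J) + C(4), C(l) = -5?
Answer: 11*√37 ≈ 66.910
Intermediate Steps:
N(J) = -5 + J + J² (N(J) = (J² + (J/J)*J) - 5 = (J² + 1*J) - 5 = (J² + J) - 5 = (J + J²) - 5 = -5 + J + J²)
M = -√37 (M = -√(17 + (9 + 11)) = -√(17 + 20) = -√37 ≈ -6.0828)
m(L, x) = -√37
m(32, N(-1))*(-11) = -√37*(-11) = 11*√37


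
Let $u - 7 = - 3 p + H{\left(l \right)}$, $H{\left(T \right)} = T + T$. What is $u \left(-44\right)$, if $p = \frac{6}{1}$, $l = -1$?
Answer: $572$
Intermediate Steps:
$H{\left(T \right)} = 2 T$
$p = 6$ ($p = 6 \cdot 1 = 6$)
$u = -13$ ($u = 7 + \left(\left(-3\right) 6 + 2 \left(-1\right)\right) = 7 - 20 = -13$)
$u \left(-44\right) = \left(-13\right) \left(-44\right) = 572$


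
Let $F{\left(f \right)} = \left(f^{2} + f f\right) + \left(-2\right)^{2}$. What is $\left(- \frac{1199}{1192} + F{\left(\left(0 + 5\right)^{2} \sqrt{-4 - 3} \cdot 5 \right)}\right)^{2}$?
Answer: $\frac{67988701279237761}{1420864} \approx 4.785 \cdot 10^{10}$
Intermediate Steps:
$F{\left(f \right)} = 4 + 2 f^{2}$ ($F{\left(f \right)} = \left(f^{2} + f^{2}\right) + 4 = 2 f^{2} + 4 = 4 + 2 f^{2}$)
$\left(- \frac{1199}{1192} + F{\left(\left(0 + 5\right)^{2} \sqrt{-4 - 3} \cdot 5 \right)}\right)^{2} = \left(- \frac{1199}{1192} + \left(4 + 2 \left(\left(0 + 5\right)^{2} \sqrt{-4 - 3} \cdot 5\right)^{2}\right)\right)^{2} = \left(\left(-1199\right) \frac{1}{1192} + \left(4 + 2 \left(5^{2} \sqrt{-7} \cdot 5\right)^{2}\right)\right)^{2} = \left(- \frac{1199}{1192} + \left(4 + 2 \left(25 i \sqrt{7} \cdot 5\right)^{2}\right)\right)^{2} = \left(- \frac{1199}{1192} + \left(4 + 2 \left(125 i \sqrt{7}\right)^{2}\right)\right)^{2} = \left(- \frac{1199}{1192} + \left(4 + 2 \left(-109375\right)\right)\right)^{2} = \left(- \frac{1199}{1192} + \left(4 - 218750\right)\right)^{2} = \left(- \frac{1199}{1192} - 218746\right)^{2} = \left(- \frac{260746431}{1192}\right)^{2} = \frac{67988701279237761}{1420864}$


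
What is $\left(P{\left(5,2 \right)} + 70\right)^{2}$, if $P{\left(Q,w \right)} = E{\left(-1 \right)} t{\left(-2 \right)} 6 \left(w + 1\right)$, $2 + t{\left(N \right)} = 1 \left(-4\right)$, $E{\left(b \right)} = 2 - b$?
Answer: $64516$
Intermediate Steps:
$t{\left(N \right)} = -6$ ($t{\left(N \right)} = -2 + 1 \left(-4\right) = -2 - 4 = -6$)
$P{\left(Q,w \right)} = -108 - 108 w$ ($P{\left(Q,w \right)} = \left(2 - -1\right) \left(-6\right) 6 \left(w + 1\right) = \left(2 + 1\right) \left(-6\right) 6 \left(1 + w\right) = 3 \left(-6\right) \left(6 + 6 w\right) = - 18 \left(6 + 6 w\right) = -108 - 108 w$)
$\left(P{\left(5,2 \right)} + 70\right)^{2} = \left(\left(-108 - 216\right) + 70\right)^{2} = \left(-324 + 70\right)^{2} = \left(-254\right)^{2} = 64516$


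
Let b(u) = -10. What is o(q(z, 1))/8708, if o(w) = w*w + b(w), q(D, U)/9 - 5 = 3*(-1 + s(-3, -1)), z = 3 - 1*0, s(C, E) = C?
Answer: 3959/8708 ≈ 0.45464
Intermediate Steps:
z = 3 (z = 3 + 0 = 3)
q(D, U) = -63 (q(D, U) = 45 + 9*(3*(-1 - 3)) = 45 + 9*(3*(-4)) = 45 + 9*(-12) = 45 - 108 = -63)
o(w) = -10 + w**2 (o(w) = w*w - 10 = w**2 - 10 = -10 + w**2)
o(q(z, 1))/8708 = (-10 + (-63)**2)/8708 = (-10 + 3969)*(1/8708) = 3959*(1/8708) = 3959/8708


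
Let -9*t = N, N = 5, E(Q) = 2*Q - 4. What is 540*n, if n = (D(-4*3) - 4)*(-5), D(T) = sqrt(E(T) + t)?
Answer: 10800 - 900*I*sqrt(257) ≈ 10800.0 - 14428.0*I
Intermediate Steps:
E(Q) = -4 + 2*Q
t = -5/9 (t = -1/9*5 = -5/9 ≈ -0.55556)
D(T) = sqrt(-41/9 + 2*T) (D(T) = sqrt((-4 + 2*T) - 5/9) = sqrt(-41/9 + 2*T))
n = 20 - 5*I*sqrt(257)/3 (n = (sqrt(-41 + 18*(-4*3))/3 - 4)*(-5) = (sqrt(-41 + 18*(-12))/3 - 4)*(-5) = (sqrt(-41 - 216)/3 - 4)*(-5) = (sqrt(-257)/3 - 4)*(-5) = ((I*sqrt(257))/3 - 4)*(-5) = (I*sqrt(257)/3 - 4)*(-5) = (-4 + I*sqrt(257)/3)*(-5) = 20 - 5*I*sqrt(257)/3 ≈ 20.0 - 26.719*I)
540*n = 540*(20 - 5*I*sqrt(257)/3) = 10800 - 900*I*sqrt(257)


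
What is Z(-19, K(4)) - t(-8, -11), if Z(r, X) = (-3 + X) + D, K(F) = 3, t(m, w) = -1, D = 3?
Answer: 4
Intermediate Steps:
Z(r, X) = X (Z(r, X) = (-3 + X) + 3 = X)
Z(-19, K(4)) - t(-8, -11) = 3 - 1*(-1) = 3 + 1 = 4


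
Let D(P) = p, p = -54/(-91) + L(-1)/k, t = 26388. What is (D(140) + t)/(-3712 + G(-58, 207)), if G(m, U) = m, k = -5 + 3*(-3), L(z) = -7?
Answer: -960563/137228 ≈ -6.9998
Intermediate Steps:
k = -14 (k = -5 - 9 = -14)
p = 199/182 (p = -54/(-91) - 7/(-14) = -54*(-1/91) - 7*(-1/14) = 54/91 + ½ = 199/182 ≈ 1.0934)
D(P) = 199/182
(D(140) + t)/(-3712 + G(-58, 207)) = (199/182 + 26388)/(-3712 - 58) = (4802815/182)/(-3770) = (4802815/182)*(-1/3770) = -960563/137228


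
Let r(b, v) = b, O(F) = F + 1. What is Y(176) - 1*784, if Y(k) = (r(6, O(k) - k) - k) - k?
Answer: -1130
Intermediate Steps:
O(F) = 1 + F
Y(k) = 6 - 2*k (Y(k) = (6 - k) - k = 6 - 2*k)
Y(176) - 1*784 = (6 - 2*176) - 1*784 = (6 - 352) - 784 = -346 - 784 = -1130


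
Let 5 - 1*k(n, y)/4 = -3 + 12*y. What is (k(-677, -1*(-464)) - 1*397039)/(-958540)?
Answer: 419279/958540 ≈ 0.43741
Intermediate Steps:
k(n, y) = 32 - 48*y (k(n, y) = 20 - 4*(-3 + 12*y) = 20 + (12 - 48*y) = 32 - 48*y)
(k(-677, -1*(-464)) - 1*397039)/(-958540) = ((32 - (-48)*(-464)) - 1*397039)/(-958540) = ((32 - 48*464) - 397039)*(-1/958540) = ((32 - 22272) - 397039)*(-1/958540) = (-22240 - 397039)*(-1/958540) = -419279*(-1/958540) = 419279/958540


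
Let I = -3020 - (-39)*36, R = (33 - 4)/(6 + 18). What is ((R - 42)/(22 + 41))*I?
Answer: 197758/189 ≈ 1046.3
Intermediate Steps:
R = 29/24 ≈ 1.2083
I = -1616 (I = -3020 - 1*(-1404) = -3020 + 1404 = -1616)
((R - 42)/(22 + 41))*I = ((29/24 - 42)/(22 + 41))*(-1616) = -979/24/63*(-1616) = -979/24*1/63*(-1616) = -979/1512*(-1616) = 197758/189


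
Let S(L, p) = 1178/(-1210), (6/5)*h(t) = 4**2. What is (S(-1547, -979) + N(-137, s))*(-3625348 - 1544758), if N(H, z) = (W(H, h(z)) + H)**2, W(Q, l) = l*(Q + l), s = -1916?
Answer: -808069246681491616/49005 ≈ -1.6490e+13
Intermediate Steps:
h(t) = 40/3 (h(t) = (5/6)*4**2 = (5/6)*16 = 40/3)
S(L, p) = -589/605 (S(L, p) = 1178*(-1/1210) = -589/605)
N(H, z) = (1600/9 + 43*H/3)**2 (N(H, z) = (40*(H + 40/3)/3 + H)**2 = (40*(40/3 + H)/3 + H)**2 = ((1600/9 + 40*H/3) + H)**2 = (1600/9 + 43*H/3)**2)
(S(-1547, -979) + N(-137, s))*(-3625348 - 1544758) = (-589/605 + (1600 + 129*(-137))**2/81)*(-3625348 - 1544758) = (-589/605 + (1600 - 17673)**2/81)*(-5170106) = (-589/605 + (1/81)*(-16073)**2)*(-5170106) = (-589/605 + (1/81)*258341329)*(-5170106) = (-589/605 + 258341329/81)*(-5170106) = (156296456336/49005)*(-5170106) = -808069246681491616/49005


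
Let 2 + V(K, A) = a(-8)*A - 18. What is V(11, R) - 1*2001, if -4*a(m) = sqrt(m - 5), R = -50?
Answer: -2021 + 25*I*sqrt(13)/2 ≈ -2021.0 + 45.069*I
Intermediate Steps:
a(m) = -sqrt(-5 + m)/4 (a(m) = -sqrt(m - 5)/4 = -sqrt(-5 + m)/4)
V(K, A) = -20 - I*A*sqrt(13)/4 (V(K, A) = -2 + ((-sqrt(-5 - 8)/4)*A - 18) = -2 + ((-I*sqrt(13)/4)*A - 18) = -2 + (-I*A*sqrt(13)/4 - 18) = -2 + (-18 - I*A*sqrt(13)/4) = -20 - I*A*sqrt(13)/4)
V(11, R) - 1*2001 = (-20 - 1/4*I*(-50)*sqrt(13)) - 1*2001 = (-20 + 25*I*sqrt(13)/2) - 2001 = -2021 + 25*I*sqrt(13)/2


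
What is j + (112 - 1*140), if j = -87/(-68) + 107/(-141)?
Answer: -263473/9588 ≈ -27.479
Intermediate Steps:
j = 4991/9588 (j = -87*(-1/68) + 107*(-1/141) = 87/68 - 107/141 = 4991/9588 ≈ 0.52055)
j + (112 - 1*140) = 4991/9588 + (112 - 1*140) = 4991/9588 + (112 - 140) = 4991/9588 - 28 = -263473/9588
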